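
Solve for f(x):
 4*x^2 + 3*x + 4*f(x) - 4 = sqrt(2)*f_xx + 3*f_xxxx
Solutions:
 f(x) = C1*exp(-2^(3/4)*sqrt(3)*x/3) + C2*exp(2^(3/4)*sqrt(3)*x/3) + C3*sin(2^(1/4)*x) + C4*cos(2^(1/4)*x) - x^2 - 3*x/4 - sqrt(2)/2 + 1


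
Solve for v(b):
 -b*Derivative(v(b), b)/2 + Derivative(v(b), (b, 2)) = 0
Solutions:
 v(b) = C1 + C2*erfi(b/2)


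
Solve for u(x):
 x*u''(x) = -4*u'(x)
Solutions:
 u(x) = C1 + C2/x^3


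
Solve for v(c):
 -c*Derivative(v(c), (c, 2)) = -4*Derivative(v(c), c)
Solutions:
 v(c) = C1 + C2*c^5


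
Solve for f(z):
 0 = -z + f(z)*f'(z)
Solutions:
 f(z) = -sqrt(C1 + z^2)
 f(z) = sqrt(C1 + z^2)


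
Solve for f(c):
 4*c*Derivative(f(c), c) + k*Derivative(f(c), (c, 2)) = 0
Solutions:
 f(c) = C1 + C2*sqrt(k)*erf(sqrt(2)*c*sqrt(1/k))


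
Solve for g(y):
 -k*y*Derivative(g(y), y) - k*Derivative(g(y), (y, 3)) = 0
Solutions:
 g(y) = C1 + Integral(C2*airyai(-y) + C3*airybi(-y), y)


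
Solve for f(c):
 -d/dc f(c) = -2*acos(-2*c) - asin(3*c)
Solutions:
 f(c) = C1 + 2*c*acos(-2*c) + c*asin(3*c) + sqrt(1 - 9*c^2)/3 + sqrt(1 - 4*c^2)


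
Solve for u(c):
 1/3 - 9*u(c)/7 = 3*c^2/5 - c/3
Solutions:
 u(c) = -7*c^2/15 + 7*c/27 + 7/27


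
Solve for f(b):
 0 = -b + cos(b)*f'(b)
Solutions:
 f(b) = C1 + Integral(b/cos(b), b)


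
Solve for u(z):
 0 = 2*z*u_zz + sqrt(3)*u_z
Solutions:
 u(z) = C1 + C2*z^(1 - sqrt(3)/2)


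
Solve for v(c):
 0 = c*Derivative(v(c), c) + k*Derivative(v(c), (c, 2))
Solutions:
 v(c) = C1 + C2*sqrt(k)*erf(sqrt(2)*c*sqrt(1/k)/2)


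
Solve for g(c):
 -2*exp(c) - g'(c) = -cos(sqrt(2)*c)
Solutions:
 g(c) = C1 - 2*exp(c) + sqrt(2)*sin(sqrt(2)*c)/2


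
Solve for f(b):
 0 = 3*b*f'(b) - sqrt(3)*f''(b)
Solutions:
 f(b) = C1 + C2*erfi(sqrt(2)*3^(1/4)*b/2)


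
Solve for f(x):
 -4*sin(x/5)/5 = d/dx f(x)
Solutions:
 f(x) = C1 + 4*cos(x/5)


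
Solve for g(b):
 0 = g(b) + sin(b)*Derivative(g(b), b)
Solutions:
 g(b) = C1*sqrt(cos(b) + 1)/sqrt(cos(b) - 1)


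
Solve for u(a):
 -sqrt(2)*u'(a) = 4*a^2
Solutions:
 u(a) = C1 - 2*sqrt(2)*a^3/3


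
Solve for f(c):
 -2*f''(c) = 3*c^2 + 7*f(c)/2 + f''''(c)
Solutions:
 f(c) = -6*c^2/7 + (C1*sin(2^(3/4)*7^(1/4)*c*cos(atan(sqrt(10)/2)/2)/2) + C2*cos(2^(3/4)*7^(1/4)*c*cos(atan(sqrt(10)/2)/2)/2))*exp(-2^(3/4)*7^(1/4)*c*sin(atan(sqrt(10)/2)/2)/2) + (C3*sin(2^(3/4)*7^(1/4)*c*cos(atan(sqrt(10)/2)/2)/2) + C4*cos(2^(3/4)*7^(1/4)*c*cos(atan(sqrt(10)/2)/2)/2))*exp(2^(3/4)*7^(1/4)*c*sin(atan(sqrt(10)/2)/2)/2) + 48/49


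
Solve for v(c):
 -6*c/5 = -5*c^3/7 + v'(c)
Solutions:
 v(c) = C1 + 5*c^4/28 - 3*c^2/5


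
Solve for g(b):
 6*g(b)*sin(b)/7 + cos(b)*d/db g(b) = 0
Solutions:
 g(b) = C1*cos(b)^(6/7)


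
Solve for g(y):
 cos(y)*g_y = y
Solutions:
 g(y) = C1 + Integral(y/cos(y), y)


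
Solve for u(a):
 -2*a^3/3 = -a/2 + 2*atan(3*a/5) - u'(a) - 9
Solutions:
 u(a) = C1 + a^4/6 - a^2/4 + 2*a*atan(3*a/5) - 9*a - 5*log(9*a^2 + 25)/3


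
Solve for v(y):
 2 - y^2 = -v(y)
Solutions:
 v(y) = y^2 - 2


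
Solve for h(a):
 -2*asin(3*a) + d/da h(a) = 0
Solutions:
 h(a) = C1 + 2*a*asin(3*a) + 2*sqrt(1 - 9*a^2)/3


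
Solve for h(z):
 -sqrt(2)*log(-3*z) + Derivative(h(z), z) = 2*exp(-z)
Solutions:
 h(z) = C1 + sqrt(2)*z*log(-z) + sqrt(2)*z*(-1 + log(3)) - 2*exp(-z)


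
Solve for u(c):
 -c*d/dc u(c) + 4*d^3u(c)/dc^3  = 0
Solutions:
 u(c) = C1 + Integral(C2*airyai(2^(1/3)*c/2) + C3*airybi(2^(1/3)*c/2), c)


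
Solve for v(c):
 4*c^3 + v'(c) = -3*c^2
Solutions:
 v(c) = C1 - c^4 - c^3


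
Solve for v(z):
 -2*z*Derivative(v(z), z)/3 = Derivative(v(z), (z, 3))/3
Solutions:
 v(z) = C1 + Integral(C2*airyai(-2^(1/3)*z) + C3*airybi(-2^(1/3)*z), z)


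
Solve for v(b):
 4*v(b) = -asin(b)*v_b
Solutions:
 v(b) = C1*exp(-4*Integral(1/asin(b), b))


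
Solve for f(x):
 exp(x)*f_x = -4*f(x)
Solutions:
 f(x) = C1*exp(4*exp(-x))


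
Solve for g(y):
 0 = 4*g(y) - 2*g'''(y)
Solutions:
 g(y) = C3*exp(2^(1/3)*y) + (C1*sin(2^(1/3)*sqrt(3)*y/2) + C2*cos(2^(1/3)*sqrt(3)*y/2))*exp(-2^(1/3)*y/2)


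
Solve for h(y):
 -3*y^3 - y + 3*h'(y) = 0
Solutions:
 h(y) = C1 + y^4/4 + y^2/6


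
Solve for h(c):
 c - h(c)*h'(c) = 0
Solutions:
 h(c) = -sqrt(C1 + c^2)
 h(c) = sqrt(C1 + c^2)


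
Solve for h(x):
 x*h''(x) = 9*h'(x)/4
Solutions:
 h(x) = C1 + C2*x^(13/4)


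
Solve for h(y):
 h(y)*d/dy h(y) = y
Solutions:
 h(y) = -sqrt(C1 + y^2)
 h(y) = sqrt(C1 + y^2)


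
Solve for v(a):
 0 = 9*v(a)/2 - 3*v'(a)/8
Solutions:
 v(a) = C1*exp(12*a)


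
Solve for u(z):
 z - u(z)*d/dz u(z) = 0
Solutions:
 u(z) = -sqrt(C1 + z^2)
 u(z) = sqrt(C1 + z^2)


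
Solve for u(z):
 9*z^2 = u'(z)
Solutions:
 u(z) = C1 + 3*z^3


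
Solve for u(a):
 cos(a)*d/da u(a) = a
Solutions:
 u(a) = C1 + Integral(a/cos(a), a)


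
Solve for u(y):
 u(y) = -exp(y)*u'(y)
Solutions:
 u(y) = C1*exp(exp(-y))


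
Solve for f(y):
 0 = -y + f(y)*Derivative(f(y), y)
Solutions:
 f(y) = -sqrt(C1 + y^2)
 f(y) = sqrt(C1 + y^2)


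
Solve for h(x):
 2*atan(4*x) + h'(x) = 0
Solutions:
 h(x) = C1 - 2*x*atan(4*x) + log(16*x^2 + 1)/4


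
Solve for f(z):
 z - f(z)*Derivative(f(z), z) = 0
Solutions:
 f(z) = -sqrt(C1 + z^2)
 f(z) = sqrt(C1 + z^2)


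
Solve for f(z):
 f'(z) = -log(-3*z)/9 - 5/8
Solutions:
 f(z) = C1 - z*log(-z)/9 + z*(-37 - 8*log(3))/72


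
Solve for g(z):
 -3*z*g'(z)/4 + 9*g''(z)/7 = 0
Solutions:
 g(z) = C1 + C2*erfi(sqrt(42)*z/12)


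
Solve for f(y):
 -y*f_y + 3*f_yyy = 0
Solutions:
 f(y) = C1 + Integral(C2*airyai(3^(2/3)*y/3) + C3*airybi(3^(2/3)*y/3), y)


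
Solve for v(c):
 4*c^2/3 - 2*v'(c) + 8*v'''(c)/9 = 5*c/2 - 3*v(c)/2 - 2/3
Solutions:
 v(c) = C1*exp(6^(1/3)*c*(2*6^(1/3)/(sqrt(33) + 9)^(1/3) + (sqrt(33) + 9)^(1/3))/8)*sin(2^(1/3)*3^(1/6)*c*(-3^(2/3)*(sqrt(33) + 9)^(1/3) + 6*2^(1/3)/(sqrt(33) + 9)^(1/3))/8) + C2*exp(6^(1/3)*c*(2*6^(1/3)/(sqrt(33) + 9)^(1/3) + (sqrt(33) + 9)^(1/3))/8)*cos(2^(1/3)*3^(1/6)*c*(-3^(2/3)*(sqrt(33) + 9)^(1/3) + 6*2^(1/3)/(sqrt(33) + 9)^(1/3))/8) + C3*exp(-6^(1/3)*c*(2*6^(1/3)/(sqrt(33) + 9)^(1/3) + (sqrt(33) + 9)^(1/3))/4) - 8*c^2/9 - 19*c/27 - 112/81


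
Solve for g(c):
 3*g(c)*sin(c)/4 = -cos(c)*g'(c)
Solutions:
 g(c) = C1*cos(c)^(3/4)


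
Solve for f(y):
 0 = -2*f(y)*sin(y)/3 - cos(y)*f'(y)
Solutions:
 f(y) = C1*cos(y)^(2/3)


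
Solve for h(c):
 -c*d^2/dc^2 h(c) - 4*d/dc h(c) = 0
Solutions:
 h(c) = C1 + C2/c^3


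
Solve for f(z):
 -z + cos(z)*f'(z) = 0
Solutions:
 f(z) = C1 + Integral(z/cos(z), z)


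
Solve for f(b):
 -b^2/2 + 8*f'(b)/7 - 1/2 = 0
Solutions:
 f(b) = C1 + 7*b^3/48 + 7*b/16


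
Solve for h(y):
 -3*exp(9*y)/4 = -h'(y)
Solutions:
 h(y) = C1 + exp(9*y)/12


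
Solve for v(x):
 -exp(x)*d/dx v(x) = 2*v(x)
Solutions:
 v(x) = C1*exp(2*exp(-x))


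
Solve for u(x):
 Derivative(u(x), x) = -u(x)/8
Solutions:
 u(x) = C1*exp(-x/8)


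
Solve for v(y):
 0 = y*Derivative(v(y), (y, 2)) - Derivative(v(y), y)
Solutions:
 v(y) = C1 + C2*y^2


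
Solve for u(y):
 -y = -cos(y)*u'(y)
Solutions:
 u(y) = C1 + Integral(y/cos(y), y)


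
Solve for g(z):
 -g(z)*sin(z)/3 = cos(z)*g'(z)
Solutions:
 g(z) = C1*cos(z)^(1/3)


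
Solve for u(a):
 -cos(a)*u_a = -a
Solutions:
 u(a) = C1 + Integral(a/cos(a), a)


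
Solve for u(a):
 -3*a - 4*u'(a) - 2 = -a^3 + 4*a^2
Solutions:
 u(a) = C1 + a^4/16 - a^3/3 - 3*a^2/8 - a/2


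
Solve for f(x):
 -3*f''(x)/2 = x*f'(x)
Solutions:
 f(x) = C1 + C2*erf(sqrt(3)*x/3)


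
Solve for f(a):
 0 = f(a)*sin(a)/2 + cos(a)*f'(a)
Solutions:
 f(a) = C1*sqrt(cos(a))


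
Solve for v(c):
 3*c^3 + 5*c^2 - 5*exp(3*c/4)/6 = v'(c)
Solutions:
 v(c) = C1 + 3*c^4/4 + 5*c^3/3 - 10*exp(3*c/4)/9


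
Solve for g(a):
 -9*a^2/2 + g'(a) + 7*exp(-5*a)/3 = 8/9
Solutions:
 g(a) = C1 + 3*a^3/2 + 8*a/9 + 7*exp(-5*a)/15


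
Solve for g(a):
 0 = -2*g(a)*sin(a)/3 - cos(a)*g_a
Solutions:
 g(a) = C1*cos(a)^(2/3)


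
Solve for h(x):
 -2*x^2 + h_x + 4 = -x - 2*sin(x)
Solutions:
 h(x) = C1 + 2*x^3/3 - x^2/2 - 4*x + 2*cos(x)


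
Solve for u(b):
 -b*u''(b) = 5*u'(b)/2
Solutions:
 u(b) = C1 + C2/b^(3/2)


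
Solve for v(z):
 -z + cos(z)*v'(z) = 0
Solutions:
 v(z) = C1 + Integral(z/cos(z), z)


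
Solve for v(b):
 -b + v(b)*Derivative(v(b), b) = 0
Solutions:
 v(b) = -sqrt(C1 + b^2)
 v(b) = sqrt(C1 + b^2)


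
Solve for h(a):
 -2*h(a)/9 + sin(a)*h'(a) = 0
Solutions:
 h(a) = C1*(cos(a) - 1)^(1/9)/(cos(a) + 1)^(1/9)


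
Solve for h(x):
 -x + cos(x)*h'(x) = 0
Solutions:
 h(x) = C1 + Integral(x/cos(x), x)


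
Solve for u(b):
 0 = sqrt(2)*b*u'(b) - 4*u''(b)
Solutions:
 u(b) = C1 + C2*erfi(2^(3/4)*b/4)


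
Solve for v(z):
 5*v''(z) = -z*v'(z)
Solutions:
 v(z) = C1 + C2*erf(sqrt(10)*z/10)


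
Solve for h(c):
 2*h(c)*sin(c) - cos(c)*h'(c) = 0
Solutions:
 h(c) = C1/cos(c)^2


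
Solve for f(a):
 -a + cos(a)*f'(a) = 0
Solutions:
 f(a) = C1 + Integral(a/cos(a), a)


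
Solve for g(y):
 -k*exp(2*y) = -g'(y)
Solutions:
 g(y) = C1 + k*exp(2*y)/2


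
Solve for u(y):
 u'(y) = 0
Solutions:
 u(y) = C1


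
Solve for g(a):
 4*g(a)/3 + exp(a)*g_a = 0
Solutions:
 g(a) = C1*exp(4*exp(-a)/3)


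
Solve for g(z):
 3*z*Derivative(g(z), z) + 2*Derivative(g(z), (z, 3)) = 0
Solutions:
 g(z) = C1 + Integral(C2*airyai(-2^(2/3)*3^(1/3)*z/2) + C3*airybi(-2^(2/3)*3^(1/3)*z/2), z)


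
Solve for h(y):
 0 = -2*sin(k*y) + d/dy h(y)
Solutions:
 h(y) = C1 - 2*cos(k*y)/k


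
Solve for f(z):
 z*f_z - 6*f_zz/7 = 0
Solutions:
 f(z) = C1 + C2*erfi(sqrt(21)*z/6)


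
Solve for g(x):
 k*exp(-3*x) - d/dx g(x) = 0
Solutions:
 g(x) = C1 - k*exp(-3*x)/3


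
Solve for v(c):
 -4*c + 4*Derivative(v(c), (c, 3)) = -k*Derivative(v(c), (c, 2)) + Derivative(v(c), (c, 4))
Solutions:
 v(c) = C1 + C2*c + C3*exp(c*(2 - sqrt(k + 4))) + C4*exp(c*(sqrt(k + 4) + 2)) + 2*c^3/(3*k) - 8*c^2/k^2


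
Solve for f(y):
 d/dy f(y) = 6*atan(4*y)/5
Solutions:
 f(y) = C1 + 6*y*atan(4*y)/5 - 3*log(16*y^2 + 1)/20


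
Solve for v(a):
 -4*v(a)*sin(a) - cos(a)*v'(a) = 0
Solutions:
 v(a) = C1*cos(a)^4


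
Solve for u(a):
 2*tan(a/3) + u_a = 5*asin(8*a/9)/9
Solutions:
 u(a) = C1 + 5*a*asin(8*a/9)/9 + 5*sqrt(81 - 64*a^2)/72 + 6*log(cos(a/3))


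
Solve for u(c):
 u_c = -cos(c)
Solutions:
 u(c) = C1 - sin(c)


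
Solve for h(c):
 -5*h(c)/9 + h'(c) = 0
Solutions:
 h(c) = C1*exp(5*c/9)


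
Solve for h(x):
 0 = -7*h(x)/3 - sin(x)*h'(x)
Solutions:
 h(x) = C1*(cos(x) + 1)^(7/6)/(cos(x) - 1)^(7/6)


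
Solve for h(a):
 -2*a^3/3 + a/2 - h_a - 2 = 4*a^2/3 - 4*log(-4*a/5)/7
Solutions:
 h(a) = C1 - a^4/6 - 4*a^3/9 + a^2/4 + 4*a*log(-a)/7 + 2*a*(-9 - 2*log(5) + 4*log(2))/7


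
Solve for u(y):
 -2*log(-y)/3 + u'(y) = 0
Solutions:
 u(y) = C1 + 2*y*log(-y)/3 - 2*y/3


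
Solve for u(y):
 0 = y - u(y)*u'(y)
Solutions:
 u(y) = -sqrt(C1 + y^2)
 u(y) = sqrt(C1 + y^2)


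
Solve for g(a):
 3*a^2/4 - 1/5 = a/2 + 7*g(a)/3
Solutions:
 g(a) = 9*a^2/28 - 3*a/14 - 3/35


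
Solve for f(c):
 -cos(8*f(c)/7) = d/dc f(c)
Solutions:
 c - 7*log(sin(8*f(c)/7) - 1)/16 + 7*log(sin(8*f(c)/7) + 1)/16 = C1


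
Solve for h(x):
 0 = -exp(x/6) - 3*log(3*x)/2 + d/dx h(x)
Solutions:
 h(x) = C1 + 3*x*log(x)/2 + 3*x*(-1 + log(3))/2 + 6*exp(x/6)


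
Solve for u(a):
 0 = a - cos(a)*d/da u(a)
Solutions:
 u(a) = C1 + Integral(a/cos(a), a)


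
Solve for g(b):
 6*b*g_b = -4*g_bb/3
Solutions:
 g(b) = C1 + C2*erf(3*b/2)


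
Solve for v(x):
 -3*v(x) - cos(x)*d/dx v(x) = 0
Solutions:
 v(x) = C1*(sin(x) - 1)^(3/2)/(sin(x) + 1)^(3/2)


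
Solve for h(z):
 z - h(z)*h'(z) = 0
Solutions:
 h(z) = -sqrt(C1 + z^2)
 h(z) = sqrt(C1 + z^2)


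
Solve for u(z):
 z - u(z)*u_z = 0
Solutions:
 u(z) = -sqrt(C1 + z^2)
 u(z) = sqrt(C1 + z^2)


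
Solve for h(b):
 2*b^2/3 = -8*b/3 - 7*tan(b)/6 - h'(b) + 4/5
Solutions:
 h(b) = C1 - 2*b^3/9 - 4*b^2/3 + 4*b/5 + 7*log(cos(b))/6


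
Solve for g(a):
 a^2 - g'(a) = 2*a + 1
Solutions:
 g(a) = C1 + a^3/3 - a^2 - a


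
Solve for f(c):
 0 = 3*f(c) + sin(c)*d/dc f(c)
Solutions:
 f(c) = C1*(cos(c) + 1)^(3/2)/(cos(c) - 1)^(3/2)


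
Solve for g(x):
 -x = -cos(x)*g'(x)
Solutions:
 g(x) = C1 + Integral(x/cos(x), x)


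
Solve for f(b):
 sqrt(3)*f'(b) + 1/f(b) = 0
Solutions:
 f(b) = -sqrt(C1 - 6*sqrt(3)*b)/3
 f(b) = sqrt(C1 - 6*sqrt(3)*b)/3


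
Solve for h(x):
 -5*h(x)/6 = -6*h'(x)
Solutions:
 h(x) = C1*exp(5*x/36)


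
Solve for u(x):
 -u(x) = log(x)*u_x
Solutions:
 u(x) = C1*exp(-li(x))


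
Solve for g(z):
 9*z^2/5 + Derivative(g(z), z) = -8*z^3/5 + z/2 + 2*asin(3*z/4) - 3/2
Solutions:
 g(z) = C1 - 2*z^4/5 - 3*z^3/5 + z^2/4 + 2*z*asin(3*z/4) - 3*z/2 + 2*sqrt(16 - 9*z^2)/3


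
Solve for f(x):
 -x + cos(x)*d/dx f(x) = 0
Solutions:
 f(x) = C1 + Integral(x/cos(x), x)


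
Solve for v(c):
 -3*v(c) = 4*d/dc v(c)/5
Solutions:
 v(c) = C1*exp(-15*c/4)


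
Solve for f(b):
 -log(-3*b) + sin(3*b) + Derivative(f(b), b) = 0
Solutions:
 f(b) = C1 + b*log(-b) - b + b*log(3) + cos(3*b)/3


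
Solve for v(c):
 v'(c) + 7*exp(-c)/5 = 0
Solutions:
 v(c) = C1 + 7*exp(-c)/5


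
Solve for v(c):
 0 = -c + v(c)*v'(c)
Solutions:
 v(c) = -sqrt(C1 + c^2)
 v(c) = sqrt(C1 + c^2)


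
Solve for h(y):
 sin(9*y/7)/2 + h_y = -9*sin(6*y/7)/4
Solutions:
 h(y) = C1 + 21*cos(6*y/7)/8 + 7*cos(9*y/7)/18


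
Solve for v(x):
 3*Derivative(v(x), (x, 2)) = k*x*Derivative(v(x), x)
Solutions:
 v(x) = Piecewise((-sqrt(6)*sqrt(pi)*C1*erf(sqrt(6)*x*sqrt(-k)/6)/(2*sqrt(-k)) - C2, (k > 0) | (k < 0)), (-C1*x - C2, True))


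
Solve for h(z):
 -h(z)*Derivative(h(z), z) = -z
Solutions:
 h(z) = -sqrt(C1 + z^2)
 h(z) = sqrt(C1 + z^2)


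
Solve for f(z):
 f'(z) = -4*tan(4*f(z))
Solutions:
 f(z) = -asin(C1*exp(-16*z))/4 + pi/4
 f(z) = asin(C1*exp(-16*z))/4


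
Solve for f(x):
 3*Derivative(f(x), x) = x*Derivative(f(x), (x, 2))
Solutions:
 f(x) = C1 + C2*x^4


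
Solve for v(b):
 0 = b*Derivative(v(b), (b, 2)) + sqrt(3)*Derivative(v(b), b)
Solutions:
 v(b) = C1 + C2*b^(1 - sqrt(3))


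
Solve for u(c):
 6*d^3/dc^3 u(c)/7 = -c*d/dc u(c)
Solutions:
 u(c) = C1 + Integral(C2*airyai(-6^(2/3)*7^(1/3)*c/6) + C3*airybi(-6^(2/3)*7^(1/3)*c/6), c)


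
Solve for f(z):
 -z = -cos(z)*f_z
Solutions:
 f(z) = C1 + Integral(z/cos(z), z)


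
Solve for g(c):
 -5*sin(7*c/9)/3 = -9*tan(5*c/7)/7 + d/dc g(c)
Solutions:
 g(c) = C1 - 9*log(cos(5*c/7))/5 + 15*cos(7*c/9)/7


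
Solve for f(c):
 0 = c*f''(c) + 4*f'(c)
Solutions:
 f(c) = C1 + C2/c^3


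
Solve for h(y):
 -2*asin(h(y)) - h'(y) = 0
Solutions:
 Integral(1/asin(_y), (_y, h(y))) = C1 - 2*y


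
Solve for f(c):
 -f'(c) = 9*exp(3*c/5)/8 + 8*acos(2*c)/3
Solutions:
 f(c) = C1 - 8*c*acos(2*c)/3 + 4*sqrt(1 - 4*c^2)/3 - 15*exp(3*c/5)/8


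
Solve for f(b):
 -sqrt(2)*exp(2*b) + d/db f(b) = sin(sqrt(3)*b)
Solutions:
 f(b) = C1 + sqrt(2)*exp(2*b)/2 - sqrt(3)*cos(sqrt(3)*b)/3


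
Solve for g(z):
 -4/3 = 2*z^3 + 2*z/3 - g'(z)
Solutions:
 g(z) = C1 + z^4/2 + z^2/3 + 4*z/3


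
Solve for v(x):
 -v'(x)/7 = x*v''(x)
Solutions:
 v(x) = C1 + C2*x^(6/7)


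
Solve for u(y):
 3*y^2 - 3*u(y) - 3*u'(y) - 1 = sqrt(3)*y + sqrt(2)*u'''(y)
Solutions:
 u(y) = C1*exp(y*(-2*2^(1/6)/(3*sqrt(2) + 2*sqrt(sqrt(2) + 9/2))^(1/3) + 2^(1/3)*(3*sqrt(2) + 2*sqrt(sqrt(2) + 9/2))^(1/3))/4)*sin(sqrt(3)*y*(18*2^(1/6)/(81*sqrt(2) + 2*sqrt(729*sqrt(2) + 6561/2))^(1/3) + 2^(1/3)*(81*sqrt(2) + 2*sqrt(729*sqrt(2) + 6561/2))^(1/3))/12) + C2*exp(y*(-2*2^(1/6)/(3*sqrt(2) + 2*sqrt(sqrt(2) + 9/2))^(1/3) + 2^(1/3)*(3*sqrt(2) + 2*sqrt(sqrt(2) + 9/2))^(1/3))/4)*cos(sqrt(3)*y*(18*2^(1/6)/(81*sqrt(2) + 2*sqrt(729*sqrt(2) + 6561/2))^(1/3) + 2^(1/3)*(81*sqrt(2) + 2*sqrt(729*sqrt(2) + 6561/2))^(1/3))/12) + C3*exp(y*(-2^(1/3)*(3*sqrt(2) + 2*sqrt(sqrt(2) + 9/2))^(1/3)/2 + 2^(1/6)/(3*sqrt(2) + 2*sqrt(sqrt(2) + 9/2))^(1/3))) + y^2 - 2*y - sqrt(3)*y/3 + sqrt(3)/3 + 5/3


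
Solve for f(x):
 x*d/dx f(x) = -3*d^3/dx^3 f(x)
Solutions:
 f(x) = C1 + Integral(C2*airyai(-3^(2/3)*x/3) + C3*airybi(-3^(2/3)*x/3), x)


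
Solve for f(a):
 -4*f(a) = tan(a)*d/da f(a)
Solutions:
 f(a) = C1/sin(a)^4


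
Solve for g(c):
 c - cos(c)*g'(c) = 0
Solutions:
 g(c) = C1 + Integral(c/cos(c), c)


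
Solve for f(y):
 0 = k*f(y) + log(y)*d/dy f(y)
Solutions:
 f(y) = C1*exp(-k*li(y))


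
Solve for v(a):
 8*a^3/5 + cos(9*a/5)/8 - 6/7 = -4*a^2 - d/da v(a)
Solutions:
 v(a) = C1 - 2*a^4/5 - 4*a^3/3 + 6*a/7 - 5*sin(9*a/5)/72


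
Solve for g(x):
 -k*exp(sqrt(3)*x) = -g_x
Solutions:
 g(x) = C1 + sqrt(3)*k*exp(sqrt(3)*x)/3


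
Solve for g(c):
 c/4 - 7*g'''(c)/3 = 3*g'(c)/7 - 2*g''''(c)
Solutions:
 g(c) = C1 + C2*exp(c*(-7^(2/3)*(108*sqrt(3441) + 6775)^(1/3) - 343*7^(1/3)/(108*sqrt(3441) + 6775)^(1/3) + 98)/252)*sin(sqrt(3)*7^(1/3)*c*(-7^(1/3)*(108*sqrt(3441) + 6775)^(1/3) + 343/(108*sqrt(3441) + 6775)^(1/3))/252) + C3*exp(c*(-7^(2/3)*(108*sqrt(3441) + 6775)^(1/3) - 343*7^(1/3)/(108*sqrt(3441) + 6775)^(1/3) + 98)/252)*cos(sqrt(3)*7^(1/3)*c*(-7^(1/3)*(108*sqrt(3441) + 6775)^(1/3) + 343/(108*sqrt(3441) + 6775)^(1/3))/252) + C4*exp(c*(343*7^(1/3)/(108*sqrt(3441) + 6775)^(1/3) + 49 + 7^(2/3)*(108*sqrt(3441) + 6775)^(1/3))/126) + 7*c^2/24


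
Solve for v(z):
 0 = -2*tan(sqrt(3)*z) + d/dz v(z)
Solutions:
 v(z) = C1 - 2*sqrt(3)*log(cos(sqrt(3)*z))/3


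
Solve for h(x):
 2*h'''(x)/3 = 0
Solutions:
 h(x) = C1 + C2*x + C3*x^2


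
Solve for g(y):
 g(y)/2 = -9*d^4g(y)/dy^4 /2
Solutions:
 g(y) = (C1*sin(sqrt(6)*y/6) + C2*cos(sqrt(6)*y/6))*exp(-sqrt(6)*y/6) + (C3*sin(sqrt(6)*y/6) + C4*cos(sqrt(6)*y/6))*exp(sqrt(6)*y/6)


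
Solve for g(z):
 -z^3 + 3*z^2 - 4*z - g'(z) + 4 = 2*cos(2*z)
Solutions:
 g(z) = C1 - z^4/4 + z^3 - 2*z^2 + 4*z - sin(2*z)


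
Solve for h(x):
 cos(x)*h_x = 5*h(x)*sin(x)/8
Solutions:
 h(x) = C1/cos(x)^(5/8)


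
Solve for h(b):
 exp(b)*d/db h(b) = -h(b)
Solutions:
 h(b) = C1*exp(exp(-b))


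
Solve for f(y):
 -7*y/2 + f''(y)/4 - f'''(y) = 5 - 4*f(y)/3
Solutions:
 f(y) = C1*exp(y*(-(48*sqrt(577) + 1153)^(1/3) - 1/(48*sqrt(577) + 1153)^(1/3) + 2)/24)*sin(sqrt(3)*y*(-(48*sqrt(577) + 1153)^(1/3) + (48*sqrt(577) + 1153)^(-1/3))/24) + C2*exp(y*(-(48*sqrt(577) + 1153)^(1/3) - 1/(48*sqrt(577) + 1153)^(1/3) + 2)/24)*cos(sqrt(3)*y*(-(48*sqrt(577) + 1153)^(1/3) + (48*sqrt(577) + 1153)^(-1/3))/24) + C3*exp(y*((48*sqrt(577) + 1153)^(-1/3) + 1 + (48*sqrt(577) + 1153)^(1/3))/12) + 21*y/8 + 15/4


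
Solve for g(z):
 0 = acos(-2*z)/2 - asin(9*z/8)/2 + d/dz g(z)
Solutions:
 g(z) = C1 - z*acos(-2*z)/2 + z*asin(9*z/8)/2 - sqrt(1 - 4*z^2)/4 + sqrt(64 - 81*z^2)/18


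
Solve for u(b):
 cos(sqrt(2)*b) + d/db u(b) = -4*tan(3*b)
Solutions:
 u(b) = C1 + 4*log(cos(3*b))/3 - sqrt(2)*sin(sqrt(2)*b)/2


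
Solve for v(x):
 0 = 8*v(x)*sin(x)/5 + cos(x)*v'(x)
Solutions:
 v(x) = C1*cos(x)^(8/5)


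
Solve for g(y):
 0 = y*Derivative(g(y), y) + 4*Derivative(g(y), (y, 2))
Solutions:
 g(y) = C1 + C2*erf(sqrt(2)*y/4)


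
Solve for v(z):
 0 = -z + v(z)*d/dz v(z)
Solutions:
 v(z) = -sqrt(C1 + z^2)
 v(z) = sqrt(C1 + z^2)


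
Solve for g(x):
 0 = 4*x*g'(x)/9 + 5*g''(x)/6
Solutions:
 g(x) = C1 + C2*erf(2*sqrt(15)*x/15)


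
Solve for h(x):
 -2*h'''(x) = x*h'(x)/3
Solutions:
 h(x) = C1 + Integral(C2*airyai(-6^(2/3)*x/6) + C3*airybi(-6^(2/3)*x/6), x)


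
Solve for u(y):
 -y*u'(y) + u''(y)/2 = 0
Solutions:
 u(y) = C1 + C2*erfi(y)


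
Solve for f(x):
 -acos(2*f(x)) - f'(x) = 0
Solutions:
 Integral(1/acos(2*_y), (_y, f(x))) = C1 - x


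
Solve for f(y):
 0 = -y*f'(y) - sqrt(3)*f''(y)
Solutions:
 f(y) = C1 + C2*erf(sqrt(2)*3^(3/4)*y/6)


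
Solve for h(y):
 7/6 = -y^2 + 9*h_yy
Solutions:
 h(y) = C1 + C2*y + y^4/108 + 7*y^2/108


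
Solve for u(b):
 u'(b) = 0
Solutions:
 u(b) = C1


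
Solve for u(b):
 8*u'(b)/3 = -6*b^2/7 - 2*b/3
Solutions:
 u(b) = C1 - 3*b^3/28 - b^2/8


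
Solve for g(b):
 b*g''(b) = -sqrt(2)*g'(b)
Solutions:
 g(b) = C1 + C2*b^(1 - sqrt(2))


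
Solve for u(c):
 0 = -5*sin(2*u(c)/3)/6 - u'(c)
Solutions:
 5*c/6 + 3*log(cos(2*u(c)/3) - 1)/4 - 3*log(cos(2*u(c)/3) + 1)/4 = C1


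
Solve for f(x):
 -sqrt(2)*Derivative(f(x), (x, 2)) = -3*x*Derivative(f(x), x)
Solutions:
 f(x) = C1 + C2*erfi(2^(1/4)*sqrt(3)*x/2)


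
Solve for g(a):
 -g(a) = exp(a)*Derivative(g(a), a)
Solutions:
 g(a) = C1*exp(exp(-a))


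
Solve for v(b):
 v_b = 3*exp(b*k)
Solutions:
 v(b) = C1 + 3*exp(b*k)/k


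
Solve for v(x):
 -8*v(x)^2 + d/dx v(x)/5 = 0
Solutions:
 v(x) = -1/(C1 + 40*x)


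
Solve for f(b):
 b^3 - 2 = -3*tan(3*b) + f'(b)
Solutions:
 f(b) = C1 + b^4/4 - 2*b - log(cos(3*b))


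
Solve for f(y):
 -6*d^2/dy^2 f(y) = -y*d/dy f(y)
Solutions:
 f(y) = C1 + C2*erfi(sqrt(3)*y/6)


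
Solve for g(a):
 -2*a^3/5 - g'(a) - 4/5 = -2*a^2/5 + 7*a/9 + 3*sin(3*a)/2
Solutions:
 g(a) = C1 - a^4/10 + 2*a^3/15 - 7*a^2/18 - 4*a/5 + cos(3*a)/2


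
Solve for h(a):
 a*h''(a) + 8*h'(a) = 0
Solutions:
 h(a) = C1 + C2/a^7


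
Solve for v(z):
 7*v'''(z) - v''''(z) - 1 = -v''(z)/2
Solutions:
 v(z) = C1 + C2*z + C3*exp(z*(7 - sqrt(51))/2) + C4*exp(z*(7 + sqrt(51))/2) + z^2


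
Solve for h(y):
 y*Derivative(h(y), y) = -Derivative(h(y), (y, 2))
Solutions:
 h(y) = C1 + C2*erf(sqrt(2)*y/2)


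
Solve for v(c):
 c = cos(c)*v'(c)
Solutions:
 v(c) = C1 + Integral(c/cos(c), c)


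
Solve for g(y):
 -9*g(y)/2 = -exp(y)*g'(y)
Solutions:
 g(y) = C1*exp(-9*exp(-y)/2)


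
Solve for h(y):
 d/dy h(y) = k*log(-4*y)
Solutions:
 h(y) = C1 + k*y*log(-y) + k*y*(-1 + 2*log(2))


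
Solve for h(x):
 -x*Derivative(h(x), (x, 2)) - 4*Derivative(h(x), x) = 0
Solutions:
 h(x) = C1 + C2/x^3


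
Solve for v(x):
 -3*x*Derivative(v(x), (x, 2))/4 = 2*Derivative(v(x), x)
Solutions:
 v(x) = C1 + C2/x^(5/3)


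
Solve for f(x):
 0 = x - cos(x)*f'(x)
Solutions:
 f(x) = C1 + Integral(x/cos(x), x)


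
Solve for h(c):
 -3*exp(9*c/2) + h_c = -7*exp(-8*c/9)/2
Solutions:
 h(c) = C1 + 2*exp(9*c/2)/3 + 63*exp(-8*c/9)/16


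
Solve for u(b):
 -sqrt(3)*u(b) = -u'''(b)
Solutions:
 u(b) = C3*exp(3^(1/6)*b) + (C1*sin(3^(2/3)*b/2) + C2*cos(3^(2/3)*b/2))*exp(-3^(1/6)*b/2)


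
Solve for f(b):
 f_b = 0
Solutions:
 f(b) = C1


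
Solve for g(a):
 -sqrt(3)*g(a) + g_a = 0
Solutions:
 g(a) = C1*exp(sqrt(3)*a)


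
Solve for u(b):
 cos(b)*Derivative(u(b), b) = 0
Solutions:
 u(b) = C1


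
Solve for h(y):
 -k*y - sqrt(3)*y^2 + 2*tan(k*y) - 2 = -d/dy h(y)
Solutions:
 h(y) = C1 + k*y^2/2 + sqrt(3)*y^3/3 + 2*y - 2*Piecewise((-log(cos(k*y))/k, Ne(k, 0)), (0, True))


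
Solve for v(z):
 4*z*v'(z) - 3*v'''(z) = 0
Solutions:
 v(z) = C1 + Integral(C2*airyai(6^(2/3)*z/3) + C3*airybi(6^(2/3)*z/3), z)


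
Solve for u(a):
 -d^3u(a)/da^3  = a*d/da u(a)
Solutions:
 u(a) = C1 + Integral(C2*airyai(-a) + C3*airybi(-a), a)


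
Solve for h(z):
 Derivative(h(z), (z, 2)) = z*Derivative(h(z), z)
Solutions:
 h(z) = C1 + C2*erfi(sqrt(2)*z/2)


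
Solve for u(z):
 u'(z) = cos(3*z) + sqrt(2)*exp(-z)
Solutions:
 u(z) = C1 + sin(3*z)/3 - sqrt(2)*exp(-z)


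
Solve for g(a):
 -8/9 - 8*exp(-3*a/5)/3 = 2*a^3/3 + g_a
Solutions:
 g(a) = C1 - a^4/6 - 8*a/9 + 40*exp(-3*a/5)/9


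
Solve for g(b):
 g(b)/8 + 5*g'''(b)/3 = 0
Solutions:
 g(b) = C3*exp(-3^(1/3)*5^(2/3)*b/10) + (C1*sin(3^(5/6)*5^(2/3)*b/20) + C2*cos(3^(5/6)*5^(2/3)*b/20))*exp(3^(1/3)*5^(2/3)*b/20)


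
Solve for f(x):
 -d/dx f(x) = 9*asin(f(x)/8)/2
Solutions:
 Integral(1/asin(_y/8), (_y, f(x))) = C1 - 9*x/2


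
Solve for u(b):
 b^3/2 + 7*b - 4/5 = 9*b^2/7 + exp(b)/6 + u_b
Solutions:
 u(b) = C1 + b^4/8 - 3*b^3/7 + 7*b^2/2 - 4*b/5 - exp(b)/6


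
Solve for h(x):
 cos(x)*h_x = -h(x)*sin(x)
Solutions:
 h(x) = C1*cos(x)


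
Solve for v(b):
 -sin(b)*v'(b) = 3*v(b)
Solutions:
 v(b) = C1*(cos(b) + 1)^(3/2)/(cos(b) - 1)^(3/2)


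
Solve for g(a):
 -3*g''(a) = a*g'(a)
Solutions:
 g(a) = C1 + C2*erf(sqrt(6)*a/6)


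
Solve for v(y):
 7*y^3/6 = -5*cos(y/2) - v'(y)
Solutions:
 v(y) = C1 - 7*y^4/24 - 10*sin(y/2)


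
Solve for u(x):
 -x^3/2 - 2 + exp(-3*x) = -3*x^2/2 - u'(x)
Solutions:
 u(x) = C1 + x^4/8 - x^3/2 + 2*x + exp(-3*x)/3


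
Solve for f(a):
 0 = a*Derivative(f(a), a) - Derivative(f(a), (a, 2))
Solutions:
 f(a) = C1 + C2*erfi(sqrt(2)*a/2)


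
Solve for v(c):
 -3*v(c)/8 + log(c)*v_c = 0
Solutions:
 v(c) = C1*exp(3*li(c)/8)


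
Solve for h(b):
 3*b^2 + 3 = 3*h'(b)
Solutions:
 h(b) = C1 + b^3/3 + b


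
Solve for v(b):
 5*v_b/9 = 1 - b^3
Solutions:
 v(b) = C1 - 9*b^4/20 + 9*b/5


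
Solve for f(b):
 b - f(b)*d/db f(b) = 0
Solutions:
 f(b) = -sqrt(C1 + b^2)
 f(b) = sqrt(C1 + b^2)


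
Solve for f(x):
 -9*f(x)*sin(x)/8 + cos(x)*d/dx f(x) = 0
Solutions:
 f(x) = C1/cos(x)^(9/8)


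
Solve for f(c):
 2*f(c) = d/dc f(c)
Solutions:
 f(c) = C1*exp(2*c)


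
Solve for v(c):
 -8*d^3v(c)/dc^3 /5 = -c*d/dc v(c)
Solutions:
 v(c) = C1 + Integral(C2*airyai(5^(1/3)*c/2) + C3*airybi(5^(1/3)*c/2), c)


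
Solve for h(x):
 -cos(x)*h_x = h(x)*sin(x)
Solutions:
 h(x) = C1*cos(x)


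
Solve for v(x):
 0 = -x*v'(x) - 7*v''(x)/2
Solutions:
 v(x) = C1 + C2*erf(sqrt(7)*x/7)


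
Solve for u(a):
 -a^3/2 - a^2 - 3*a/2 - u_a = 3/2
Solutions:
 u(a) = C1 - a^4/8 - a^3/3 - 3*a^2/4 - 3*a/2


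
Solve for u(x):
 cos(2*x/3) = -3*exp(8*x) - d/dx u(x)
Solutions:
 u(x) = C1 - 3*exp(8*x)/8 - 3*sin(2*x/3)/2


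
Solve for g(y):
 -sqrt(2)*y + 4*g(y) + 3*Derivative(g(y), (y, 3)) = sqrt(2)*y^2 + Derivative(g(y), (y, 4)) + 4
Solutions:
 g(y) = C1*exp(y*(-2^(1/3)*(3*sqrt(57) + 23)^(1/3) - 2*2^(2/3)/(3*sqrt(57) + 23)^(1/3) + 8)/6)*sin(2^(1/3)*sqrt(3)*y*(-(3*sqrt(57) + 23)^(1/3) + 2*2^(1/3)/(3*sqrt(57) + 23)^(1/3))/6) + C2*exp(y*(-2^(1/3)*(3*sqrt(57) + 23)^(1/3) - 2*2^(2/3)/(3*sqrt(57) + 23)^(1/3) + 8)/6)*cos(2^(1/3)*sqrt(3)*y*(-(3*sqrt(57) + 23)^(1/3) + 2*2^(1/3)/(3*sqrt(57) + 23)^(1/3))/6) + C3*exp(-y) + C4*exp(y*(2*2^(2/3)/(3*sqrt(57) + 23)^(1/3) + 4 + 2^(1/3)*(3*sqrt(57) + 23)^(1/3))/3) + sqrt(2)*y^2/4 + sqrt(2)*y/4 + 1


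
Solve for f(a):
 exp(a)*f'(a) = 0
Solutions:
 f(a) = C1


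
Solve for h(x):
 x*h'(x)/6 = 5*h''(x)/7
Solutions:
 h(x) = C1 + C2*erfi(sqrt(105)*x/30)


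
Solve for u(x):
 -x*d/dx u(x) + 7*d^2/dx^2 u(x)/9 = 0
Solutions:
 u(x) = C1 + C2*erfi(3*sqrt(14)*x/14)


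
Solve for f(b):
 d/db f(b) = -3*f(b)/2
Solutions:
 f(b) = C1*exp(-3*b/2)


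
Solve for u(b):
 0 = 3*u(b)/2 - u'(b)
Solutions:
 u(b) = C1*exp(3*b/2)


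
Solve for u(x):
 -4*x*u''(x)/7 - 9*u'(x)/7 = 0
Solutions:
 u(x) = C1 + C2/x^(5/4)


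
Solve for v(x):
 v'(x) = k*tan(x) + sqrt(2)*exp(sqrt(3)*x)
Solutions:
 v(x) = C1 - k*log(cos(x)) + sqrt(6)*exp(sqrt(3)*x)/3


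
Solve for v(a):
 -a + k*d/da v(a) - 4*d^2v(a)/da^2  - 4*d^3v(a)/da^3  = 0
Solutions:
 v(a) = C1 + C2*exp(a*(sqrt(k + 1) - 1)/2) + C3*exp(-a*(sqrt(k + 1) + 1)/2) + a^2/(2*k) + 4*a/k^2


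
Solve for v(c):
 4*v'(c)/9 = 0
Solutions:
 v(c) = C1


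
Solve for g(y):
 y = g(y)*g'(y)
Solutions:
 g(y) = -sqrt(C1 + y^2)
 g(y) = sqrt(C1 + y^2)


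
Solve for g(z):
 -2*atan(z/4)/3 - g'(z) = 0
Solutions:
 g(z) = C1 - 2*z*atan(z/4)/3 + 4*log(z^2 + 16)/3


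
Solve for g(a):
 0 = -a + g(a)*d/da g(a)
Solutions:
 g(a) = -sqrt(C1 + a^2)
 g(a) = sqrt(C1 + a^2)


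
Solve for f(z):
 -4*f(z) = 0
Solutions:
 f(z) = 0


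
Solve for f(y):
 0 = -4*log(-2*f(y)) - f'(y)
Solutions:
 Integral(1/(log(-_y) + log(2)), (_y, f(y)))/4 = C1 - y


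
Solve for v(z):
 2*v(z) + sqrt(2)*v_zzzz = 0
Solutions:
 v(z) = (C1*sin(2^(5/8)*z/2) + C2*cos(2^(5/8)*z/2))*exp(-2^(5/8)*z/2) + (C3*sin(2^(5/8)*z/2) + C4*cos(2^(5/8)*z/2))*exp(2^(5/8)*z/2)


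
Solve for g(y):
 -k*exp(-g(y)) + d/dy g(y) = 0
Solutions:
 g(y) = log(C1 + k*y)


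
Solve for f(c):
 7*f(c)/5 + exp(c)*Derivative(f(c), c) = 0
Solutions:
 f(c) = C1*exp(7*exp(-c)/5)


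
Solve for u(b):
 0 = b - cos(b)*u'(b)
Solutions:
 u(b) = C1 + Integral(b/cos(b), b)


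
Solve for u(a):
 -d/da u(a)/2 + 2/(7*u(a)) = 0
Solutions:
 u(a) = -sqrt(C1 + 56*a)/7
 u(a) = sqrt(C1 + 56*a)/7


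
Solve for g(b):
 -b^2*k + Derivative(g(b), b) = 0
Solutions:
 g(b) = C1 + b^3*k/3


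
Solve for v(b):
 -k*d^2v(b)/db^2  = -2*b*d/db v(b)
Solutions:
 v(b) = C1 + C2*erf(b*sqrt(-1/k))/sqrt(-1/k)


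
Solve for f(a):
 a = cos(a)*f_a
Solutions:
 f(a) = C1 + Integral(a/cos(a), a)


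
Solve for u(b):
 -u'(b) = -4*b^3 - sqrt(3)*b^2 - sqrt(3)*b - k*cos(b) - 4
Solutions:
 u(b) = C1 + b^4 + sqrt(3)*b^3/3 + sqrt(3)*b^2/2 + 4*b + k*sin(b)


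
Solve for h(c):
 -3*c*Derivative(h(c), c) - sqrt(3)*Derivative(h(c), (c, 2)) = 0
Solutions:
 h(c) = C1 + C2*erf(sqrt(2)*3^(1/4)*c/2)


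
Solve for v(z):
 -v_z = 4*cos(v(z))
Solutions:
 v(z) = pi - asin((C1 + exp(8*z))/(C1 - exp(8*z)))
 v(z) = asin((C1 + exp(8*z))/(C1 - exp(8*z)))


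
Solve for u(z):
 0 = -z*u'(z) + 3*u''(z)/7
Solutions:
 u(z) = C1 + C2*erfi(sqrt(42)*z/6)


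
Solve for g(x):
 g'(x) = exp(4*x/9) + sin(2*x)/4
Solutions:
 g(x) = C1 + 9*exp(4*x/9)/4 - cos(2*x)/8


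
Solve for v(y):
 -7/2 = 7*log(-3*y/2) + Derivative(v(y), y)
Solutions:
 v(y) = C1 - 7*y*log(-y) + y*(-7*log(3) + 7/2 + 7*log(2))


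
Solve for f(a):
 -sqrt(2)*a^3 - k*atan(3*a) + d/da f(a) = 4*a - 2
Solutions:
 f(a) = C1 + sqrt(2)*a^4/4 + 2*a^2 - 2*a + k*(a*atan(3*a) - log(9*a^2 + 1)/6)


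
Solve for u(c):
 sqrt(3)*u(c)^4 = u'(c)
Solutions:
 u(c) = (-1/(C1 + 3*sqrt(3)*c))^(1/3)
 u(c) = (-1/(C1 + sqrt(3)*c))^(1/3)*(-3^(2/3) - 3*3^(1/6)*I)/6
 u(c) = (-1/(C1 + sqrt(3)*c))^(1/3)*(-3^(2/3) + 3*3^(1/6)*I)/6


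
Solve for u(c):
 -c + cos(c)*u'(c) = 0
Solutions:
 u(c) = C1 + Integral(c/cos(c), c)


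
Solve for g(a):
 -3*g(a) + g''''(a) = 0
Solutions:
 g(a) = C1*exp(-3^(1/4)*a) + C2*exp(3^(1/4)*a) + C3*sin(3^(1/4)*a) + C4*cos(3^(1/4)*a)


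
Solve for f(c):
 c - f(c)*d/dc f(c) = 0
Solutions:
 f(c) = -sqrt(C1 + c^2)
 f(c) = sqrt(C1 + c^2)


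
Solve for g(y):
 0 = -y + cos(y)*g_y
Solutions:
 g(y) = C1 + Integral(y/cos(y), y)


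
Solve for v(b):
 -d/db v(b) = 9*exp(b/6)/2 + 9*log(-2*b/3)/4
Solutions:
 v(b) = C1 - 9*b*log(-b)/4 + 9*b*(-log(2) + 1 + log(3))/4 - 27*exp(b/6)


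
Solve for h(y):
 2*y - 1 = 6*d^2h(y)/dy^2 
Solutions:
 h(y) = C1 + C2*y + y^3/18 - y^2/12


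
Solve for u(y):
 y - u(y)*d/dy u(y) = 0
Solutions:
 u(y) = -sqrt(C1 + y^2)
 u(y) = sqrt(C1 + y^2)


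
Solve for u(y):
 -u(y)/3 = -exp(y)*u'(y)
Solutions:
 u(y) = C1*exp(-exp(-y)/3)


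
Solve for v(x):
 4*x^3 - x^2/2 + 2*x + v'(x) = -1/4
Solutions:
 v(x) = C1 - x^4 + x^3/6 - x^2 - x/4


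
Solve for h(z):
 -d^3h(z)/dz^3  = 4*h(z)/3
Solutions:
 h(z) = C3*exp(-6^(2/3)*z/3) + (C1*sin(2^(2/3)*3^(1/6)*z/2) + C2*cos(2^(2/3)*3^(1/6)*z/2))*exp(6^(2/3)*z/6)


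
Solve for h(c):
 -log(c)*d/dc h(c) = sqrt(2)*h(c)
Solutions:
 h(c) = C1*exp(-sqrt(2)*li(c))


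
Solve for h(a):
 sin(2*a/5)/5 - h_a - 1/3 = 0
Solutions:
 h(a) = C1 - a/3 - cos(2*a/5)/2


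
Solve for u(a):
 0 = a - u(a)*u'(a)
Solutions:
 u(a) = -sqrt(C1 + a^2)
 u(a) = sqrt(C1 + a^2)


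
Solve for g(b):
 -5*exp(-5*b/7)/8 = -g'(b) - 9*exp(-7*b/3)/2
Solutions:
 g(b) = C1 + 27*exp(-7*b/3)/14 - 7*exp(-5*b/7)/8


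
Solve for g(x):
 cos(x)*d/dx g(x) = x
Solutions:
 g(x) = C1 + Integral(x/cos(x), x)


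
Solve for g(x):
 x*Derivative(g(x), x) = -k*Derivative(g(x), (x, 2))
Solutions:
 g(x) = C1 + C2*sqrt(k)*erf(sqrt(2)*x*sqrt(1/k)/2)


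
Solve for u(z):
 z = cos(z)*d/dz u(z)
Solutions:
 u(z) = C1 + Integral(z/cos(z), z)


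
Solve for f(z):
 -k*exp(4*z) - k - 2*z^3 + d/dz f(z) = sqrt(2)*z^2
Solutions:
 f(z) = C1 + k*z + k*exp(4*z)/4 + z^4/2 + sqrt(2)*z^3/3


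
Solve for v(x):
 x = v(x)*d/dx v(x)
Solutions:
 v(x) = -sqrt(C1 + x^2)
 v(x) = sqrt(C1 + x^2)


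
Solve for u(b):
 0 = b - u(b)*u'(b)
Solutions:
 u(b) = -sqrt(C1 + b^2)
 u(b) = sqrt(C1 + b^2)


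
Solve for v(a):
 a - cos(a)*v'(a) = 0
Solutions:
 v(a) = C1 + Integral(a/cos(a), a)


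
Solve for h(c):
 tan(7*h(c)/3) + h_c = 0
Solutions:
 h(c) = -3*asin(C1*exp(-7*c/3))/7 + 3*pi/7
 h(c) = 3*asin(C1*exp(-7*c/3))/7


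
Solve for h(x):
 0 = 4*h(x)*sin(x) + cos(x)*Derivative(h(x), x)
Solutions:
 h(x) = C1*cos(x)^4


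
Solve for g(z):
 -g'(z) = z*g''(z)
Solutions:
 g(z) = C1 + C2*log(z)


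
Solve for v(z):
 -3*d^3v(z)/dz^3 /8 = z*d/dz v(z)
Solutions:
 v(z) = C1 + Integral(C2*airyai(-2*3^(2/3)*z/3) + C3*airybi(-2*3^(2/3)*z/3), z)


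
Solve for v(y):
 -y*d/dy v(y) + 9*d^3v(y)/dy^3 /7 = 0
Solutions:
 v(y) = C1 + Integral(C2*airyai(21^(1/3)*y/3) + C3*airybi(21^(1/3)*y/3), y)


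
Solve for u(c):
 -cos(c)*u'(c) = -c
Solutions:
 u(c) = C1 + Integral(c/cos(c), c)


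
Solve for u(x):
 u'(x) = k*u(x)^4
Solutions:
 u(x) = (-1/(C1 + 3*k*x))^(1/3)
 u(x) = (-1/(C1 + k*x))^(1/3)*(-3^(2/3) - 3*3^(1/6)*I)/6
 u(x) = (-1/(C1 + k*x))^(1/3)*(-3^(2/3) + 3*3^(1/6)*I)/6


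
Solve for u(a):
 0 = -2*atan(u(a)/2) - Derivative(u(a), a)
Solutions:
 Integral(1/atan(_y/2), (_y, u(a))) = C1 - 2*a


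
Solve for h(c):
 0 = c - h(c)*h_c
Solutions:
 h(c) = -sqrt(C1 + c^2)
 h(c) = sqrt(C1 + c^2)


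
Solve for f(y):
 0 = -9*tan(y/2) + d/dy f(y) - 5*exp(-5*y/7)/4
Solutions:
 f(y) = C1 + 9*log(tan(y/2)^2 + 1) - 7*exp(-5*y/7)/4


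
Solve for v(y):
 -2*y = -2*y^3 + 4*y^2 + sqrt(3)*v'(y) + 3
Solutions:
 v(y) = C1 + sqrt(3)*y^4/6 - 4*sqrt(3)*y^3/9 - sqrt(3)*y^2/3 - sqrt(3)*y


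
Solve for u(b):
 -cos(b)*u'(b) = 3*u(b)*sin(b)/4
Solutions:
 u(b) = C1*cos(b)^(3/4)


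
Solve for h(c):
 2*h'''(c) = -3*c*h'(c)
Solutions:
 h(c) = C1 + Integral(C2*airyai(-2^(2/3)*3^(1/3)*c/2) + C3*airybi(-2^(2/3)*3^(1/3)*c/2), c)


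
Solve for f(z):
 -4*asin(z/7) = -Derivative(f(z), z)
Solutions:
 f(z) = C1 + 4*z*asin(z/7) + 4*sqrt(49 - z^2)


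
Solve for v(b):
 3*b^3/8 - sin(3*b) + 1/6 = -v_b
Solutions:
 v(b) = C1 - 3*b^4/32 - b/6 - cos(3*b)/3


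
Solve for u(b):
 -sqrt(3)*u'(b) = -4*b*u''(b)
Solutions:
 u(b) = C1 + C2*b^(sqrt(3)/4 + 1)


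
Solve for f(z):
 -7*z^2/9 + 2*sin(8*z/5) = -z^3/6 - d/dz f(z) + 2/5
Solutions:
 f(z) = C1 - z^4/24 + 7*z^3/27 + 2*z/5 + 5*cos(8*z/5)/4


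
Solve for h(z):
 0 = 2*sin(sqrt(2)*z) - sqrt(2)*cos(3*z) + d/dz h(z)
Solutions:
 h(z) = C1 + sqrt(2)*sin(3*z)/3 + sqrt(2)*cos(sqrt(2)*z)


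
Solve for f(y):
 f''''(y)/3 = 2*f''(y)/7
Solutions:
 f(y) = C1 + C2*y + C3*exp(-sqrt(42)*y/7) + C4*exp(sqrt(42)*y/7)


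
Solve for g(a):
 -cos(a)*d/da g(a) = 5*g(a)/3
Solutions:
 g(a) = C1*(sin(a) - 1)^(5/6)/(sin(a) + 1)^(5/6)


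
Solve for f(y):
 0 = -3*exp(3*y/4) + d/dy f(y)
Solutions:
 f(y) = C1 + 4*exp(3*y/4)


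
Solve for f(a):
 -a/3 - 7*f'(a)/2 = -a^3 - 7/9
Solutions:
 f(a) = C1 + a^4/14 - a^2/21 + 2*a/9


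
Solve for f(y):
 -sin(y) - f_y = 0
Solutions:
 f(y) = C1 + cos(y)


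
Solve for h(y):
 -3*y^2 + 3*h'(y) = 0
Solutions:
 h(y) = C1 + y^3/3


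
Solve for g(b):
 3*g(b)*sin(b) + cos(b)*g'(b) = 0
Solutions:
 g(b) = C1*cos(b)^3


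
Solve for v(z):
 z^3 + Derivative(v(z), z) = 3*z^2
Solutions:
 v(z) = C1 - z^4/4 + z^3


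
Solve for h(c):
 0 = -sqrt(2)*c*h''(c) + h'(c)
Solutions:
 h(c) = C1 + C2*c^(sqrt(2)/2 + 1)


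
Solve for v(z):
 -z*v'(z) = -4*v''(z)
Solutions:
 v(z) = C1 + C2*erfi(sqrt(2)*z/4)


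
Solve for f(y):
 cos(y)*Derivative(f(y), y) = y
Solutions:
 f(y) = C1 + Integral(y/cos(y), y)


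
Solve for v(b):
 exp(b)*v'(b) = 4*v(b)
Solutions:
 v(b) = C1*exp(-4*exp(-b))


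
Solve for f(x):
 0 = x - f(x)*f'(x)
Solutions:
 f(x) = -sqrt(C1 + x^2)
 f(x) = sqrt(C1 + x^2)


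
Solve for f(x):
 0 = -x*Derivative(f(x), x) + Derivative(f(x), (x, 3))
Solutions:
 f(x) = C1 + Integral(C2*airyai(x) + C3*airybi(x), x)


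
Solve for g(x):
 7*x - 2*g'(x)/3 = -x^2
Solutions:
 g(x) = C1 + x^3/2 + 21*x^2/4


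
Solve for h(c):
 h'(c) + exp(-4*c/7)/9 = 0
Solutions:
 h(c) = C1 + 7*exp(-4*c/7)/36


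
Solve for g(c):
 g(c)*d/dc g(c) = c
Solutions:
 g(c) = -sqrt(C1 + c^2)
 g(c) = sqrt(C1 + c^2)


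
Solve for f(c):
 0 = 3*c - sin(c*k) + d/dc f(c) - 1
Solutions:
 f(c) = C1 - 3*c^2/2 + c - cos(c*k)/k


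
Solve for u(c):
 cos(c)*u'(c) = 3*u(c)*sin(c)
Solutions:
 u(c) = C1/cos(c)^3


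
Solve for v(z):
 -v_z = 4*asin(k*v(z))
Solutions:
 Integral(1/asin(_y*k), (_y, v(z))) = C1 - 4*z


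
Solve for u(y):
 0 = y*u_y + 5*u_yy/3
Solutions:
 u(y) = C1 + C2*erf(sqrt(30)*y/10)


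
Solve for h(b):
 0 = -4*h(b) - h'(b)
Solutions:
 h(b) = C1*exp(-4*b)


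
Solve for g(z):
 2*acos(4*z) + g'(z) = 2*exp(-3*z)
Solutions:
 g(z) = C1 - 2*z*acos(4*z) + sqrt(1 - 16*z^2)/2 - 2*exp(-3*z)/3


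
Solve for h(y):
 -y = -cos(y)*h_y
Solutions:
 h(y) = C1 + Integral(y/cos(y), y)


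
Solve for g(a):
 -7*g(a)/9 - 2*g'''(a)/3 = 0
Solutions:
 g(a) = C3*exp(-6^(2/3)*7^(1/3)*a/6) + (C1*sin(2^(2/3)*3^(1/6)*7^(1/3)*a/4) + C2*cos(2^(2/3)*3^(1/6)*7^(1/3)*a/4))*exp(6^(2/3)*7^(1/3)*a/12)


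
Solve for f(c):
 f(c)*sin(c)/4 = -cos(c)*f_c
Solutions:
 f(c) = C1*cos(c)^(1/4)


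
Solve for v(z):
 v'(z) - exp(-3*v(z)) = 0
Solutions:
 v(z) = log(C1 + 3*z)/3
 v(z) = log((-3^(1/3) - 3^(5/6)*I)*(C1 + z)^(1/3)/2)
 v(z) = log((-3^(1/3) + 3^(5/6)*I)*(C1 + z)^(1/3)/2)


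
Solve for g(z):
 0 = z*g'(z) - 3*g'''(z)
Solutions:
 g(z) = C1 + Integral(C2*airyai(3^(2/3)*z/3) + C3*airybi(3^(2/3)*z/3), z)


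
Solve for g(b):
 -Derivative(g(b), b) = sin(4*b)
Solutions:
 g(b) = C1 + cos(4*b)/4


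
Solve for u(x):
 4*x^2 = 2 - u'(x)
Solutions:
 u(x) = C1 - 4*x^3/3 + 2*x


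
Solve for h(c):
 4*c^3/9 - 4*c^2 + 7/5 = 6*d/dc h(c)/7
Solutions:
 h(c) = C1 + 7*c^4/54 - 14*c^3/9 + 49*c/30


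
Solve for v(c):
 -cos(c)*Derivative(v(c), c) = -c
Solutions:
 v(c) = C1 + Integral(c/cos(c), c)


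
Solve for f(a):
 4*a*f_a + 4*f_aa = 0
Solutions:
 f(a) = C1 + C2*erf(sqrt(2)*a/2)


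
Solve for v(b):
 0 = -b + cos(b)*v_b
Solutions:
 v(b) = C1 + Integral(b/cos(b), b)


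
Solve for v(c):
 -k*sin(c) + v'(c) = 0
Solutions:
 v(c) = C1 - k*cos(c)


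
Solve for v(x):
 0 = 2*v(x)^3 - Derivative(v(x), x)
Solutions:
 v(x) = -sqrt(2)*sqrt(-1/(C1 + 2*x))/2
 v(x) = sqrt(2)*sqrt(-1/(C1 + 2*x))/2


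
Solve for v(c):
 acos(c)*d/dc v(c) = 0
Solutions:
 v(c) = C1


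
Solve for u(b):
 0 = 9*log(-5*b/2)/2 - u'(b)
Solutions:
 u(b) = C1 + 9*b*log(-b)/2 + 9*b*(-1 - log(2) + log(5))/2


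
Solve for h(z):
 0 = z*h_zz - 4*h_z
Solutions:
 h(z) = C1 + C2*z^5


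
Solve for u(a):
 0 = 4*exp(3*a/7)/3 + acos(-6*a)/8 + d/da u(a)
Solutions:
 u(a) = C1 - a*acos(-6*a)/8 - sqrt(1 - 36*a^2)/48 - 28*exp(3*a/7)/9


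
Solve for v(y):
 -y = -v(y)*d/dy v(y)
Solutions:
 v(y) = -sqrt(C1 + y^2)
 v(y) = sqrt(C1 + y^2)
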